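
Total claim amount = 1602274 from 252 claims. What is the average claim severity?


severity = total / number
= 1602274 / 252
= 6358.2302


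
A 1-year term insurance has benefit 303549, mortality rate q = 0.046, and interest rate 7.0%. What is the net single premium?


NSP = benefit * q * v
v = 1/(1+i) = 0.934579
NSP = 303549 * 0.046 * 0.934579
= 13049.7701


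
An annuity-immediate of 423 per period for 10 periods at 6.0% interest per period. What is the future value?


FV = PMT * ((1+i)^n - 1) / i
= 423 * ((1.06)^10 - 1) / 0.06
= 423 * (1.790848 - 1) / 0.06
= 5575.4763


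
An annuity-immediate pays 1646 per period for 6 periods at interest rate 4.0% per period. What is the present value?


PV = PMT * (1 - (1+i)^(-n)) / i
= 1646 * (1 - (1+0.04)^(-6)) / 0.04
= 1646 * (1 - 0.790315) / 0.04
= 1646 * 5.242137
= 8628.5573


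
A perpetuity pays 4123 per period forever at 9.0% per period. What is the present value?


PV = PMT / i
= 4123 / 0.09
= 45811.1111


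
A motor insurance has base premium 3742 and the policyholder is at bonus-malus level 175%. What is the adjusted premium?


adjusted = base * BM_level / 100
= 3742 * 175 / 100
= 3742 * 1.75
= 6548.5


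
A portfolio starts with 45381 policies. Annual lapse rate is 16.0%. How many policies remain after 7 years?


remaining = initial * (1 - lapse)^years
= 45381 * (1 - 0.16)^7
= 45381 * 0.29509
= 13391.495


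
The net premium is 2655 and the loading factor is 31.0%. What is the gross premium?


Gross = net * (1 + loading)
= 2655 * (1 + 0.31)
= 2655 * 1.31
= 3478.05


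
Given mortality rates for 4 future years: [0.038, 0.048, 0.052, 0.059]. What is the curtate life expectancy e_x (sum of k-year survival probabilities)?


e_x = sum_{k=1}^{n} k_p_x
k_p_x values:
  1_p_x = 0.962
  2_p_x = 0.915824
  3_p_x = 0.868201
  4_p_x = 0.816977
e_x = 3.563


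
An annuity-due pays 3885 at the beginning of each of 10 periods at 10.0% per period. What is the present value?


PV_due = PMT * (1-(1+i)^(-n))/i * (1+i)
PV_immediate = 23871.6432
PV_due = 23871.6432 * 1.1
= 26258.8075


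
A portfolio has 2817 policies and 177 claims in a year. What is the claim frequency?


frequency = claims / policies
= 177 / 2817
= 0.0628


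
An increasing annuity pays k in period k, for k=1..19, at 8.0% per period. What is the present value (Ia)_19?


(Ia)_n = sum_{k=1}^{n} k * v^k, v = 1/(1+i)
v = 0.925926
Sum computed term by term:
(Ia)_19 = 74.617


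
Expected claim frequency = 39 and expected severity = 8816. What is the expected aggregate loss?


E[S] = E[N] * E[X]
= 39 * 8816
= 343824


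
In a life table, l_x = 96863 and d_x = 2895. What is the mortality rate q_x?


q_x = d_x / l_x
= 2895 / 96863
= 0.0299


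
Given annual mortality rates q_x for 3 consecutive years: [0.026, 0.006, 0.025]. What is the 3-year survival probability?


p_k = 1 - q_k for each year
Survival = product of (1 - q_k)
= 0.974 * 0.994 * 0.975
= 0.944


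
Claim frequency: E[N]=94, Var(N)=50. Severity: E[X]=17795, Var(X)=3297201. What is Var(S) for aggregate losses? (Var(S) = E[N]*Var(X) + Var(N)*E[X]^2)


Var(S) = E[N]*Var(X) + Var(N)*E[X]^2
= 94*3297201 + 50*17795^2
= 309936894 + 15833101250
= 1.6143e+10


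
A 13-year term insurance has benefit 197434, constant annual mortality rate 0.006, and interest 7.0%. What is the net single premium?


NSP = benefit * sum_{k=0}^{n-1} k_p_x * q * v^(k+1)
With constant q=0.006, v=0.934579
Sum = 0.048652
NSP = 197434 * 0.048652
= 9605.6236


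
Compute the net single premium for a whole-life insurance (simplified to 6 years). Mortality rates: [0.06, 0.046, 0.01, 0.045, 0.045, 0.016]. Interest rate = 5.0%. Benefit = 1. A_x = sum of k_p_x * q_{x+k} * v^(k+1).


v = 0.952381
Year 0: k_p_x=1.0, q=0.06, term=0.057143
Year 1: k_p_x=0.94, q=0.046, term=0.03922
Year 2: k_p_x=0.89676, q=0.01, term=0.007747
Year 3: k_p_x=0.887792, q=0.045, term=0.032868
Year 4: k_p_x=0.847842, q=0.045, term=0.029894
Year 5: k_p_x=0.809689, q=0.016, term=0.009667
A_x = 0.1765


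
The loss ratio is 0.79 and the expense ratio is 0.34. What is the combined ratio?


Combined ratio = loss ratio + expense ratio
= 0.79 + 0.34
= 1.13


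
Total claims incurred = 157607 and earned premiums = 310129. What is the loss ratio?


Loss ratio = claims / premiums
= 157607 / 310129
= 0.5082


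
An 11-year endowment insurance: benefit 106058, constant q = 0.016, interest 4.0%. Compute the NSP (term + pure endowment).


Term component = 13818.5843
Pure endowment = 11_p_x * v^11 * benefit = 0.837425 * 0.649581 * 106058 = 57692.955
NSP = 71511.5393


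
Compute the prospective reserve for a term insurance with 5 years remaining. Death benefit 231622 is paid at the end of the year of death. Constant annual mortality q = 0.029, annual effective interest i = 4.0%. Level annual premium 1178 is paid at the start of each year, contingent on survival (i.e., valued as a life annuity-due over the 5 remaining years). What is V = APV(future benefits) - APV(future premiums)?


v = 1/(1+i) = 0.961538
APV(future benefits) per unit = sum_{k=0}^{4} k_p_x * q * v^(k+1) = 0.12211
APV(future benefits) = 231622 * 0.12211 = 28283.3527
Life annuity-due factor ä_{x:5} = sum_{k=0}^{4} k_p_x * v^k = 4.379116
APV(future premiums) = 1178 * 4.379116 = 5158.5983
V = 28283.3527 - 5158.5983
= 23124.7544


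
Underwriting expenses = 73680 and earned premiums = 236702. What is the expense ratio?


Expense ratio = expenses / premiums
= 73680 / 236702
= 0.3113


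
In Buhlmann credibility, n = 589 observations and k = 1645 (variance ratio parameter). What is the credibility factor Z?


Z = n / (n + k)
= 589 / (589 + 1645)
= 589 / 2234
= 0.2637


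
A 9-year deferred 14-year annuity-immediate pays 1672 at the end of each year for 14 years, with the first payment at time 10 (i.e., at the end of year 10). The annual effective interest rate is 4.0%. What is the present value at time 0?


PV at time 9 of the 14-year annuity-immediate:
a_n = 1672 * (1-(1+0.04)^(-14))/0.04 = 17661.5415
Discount back 9 years to time 0:
PV = 17661.5415 * (1+0.04)^(-9)
= 17661.5415 * 0.702587
= 12408.7648


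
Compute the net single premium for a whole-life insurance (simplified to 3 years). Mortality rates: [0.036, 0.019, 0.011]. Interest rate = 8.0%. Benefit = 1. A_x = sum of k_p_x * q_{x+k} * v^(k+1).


v = 0.925926
Year 0: k_p_x=1.0, q=0.036, term=0.033333
Year 1: k_p_x=0.964, q=0.019, term=0.015703
Year 2: k_p_x=0.945684, q=0.011, term=0.008258
A_x = 0.0573


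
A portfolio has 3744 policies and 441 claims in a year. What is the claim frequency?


frequency = claims / policies
= 441 / 3744
= 0.1178


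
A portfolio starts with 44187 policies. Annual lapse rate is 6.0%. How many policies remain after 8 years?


remaining = initial * (1 - lapse)^years
= 44187 * (1 - 0.06)^8
= 44187 * 0.609569
= 26935.0227


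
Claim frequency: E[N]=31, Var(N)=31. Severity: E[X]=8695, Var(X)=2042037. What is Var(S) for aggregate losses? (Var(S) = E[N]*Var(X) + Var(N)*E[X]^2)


Var(S) = E[N]*Var(X) + Var(N)*E[X]^2
= 31*2042037 + 31*8695^2
= 63303147 + 2343693775
= 2.4070e+09


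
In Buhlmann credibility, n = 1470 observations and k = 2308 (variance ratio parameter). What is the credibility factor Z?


Z = n / (n + k)
= 1470 / (1470 + 2308)
= 1470 / 3778
= 0.3891


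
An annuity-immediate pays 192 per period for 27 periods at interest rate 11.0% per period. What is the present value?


PV = PMT * (1 - (1+i)^(-n)) / i
= 192 * (1 - (1+0.11)^(-27)) / 0.11
= 192 * (1 - 0.059742) / 0.11
= 192 * 8.5478
= 1641.1776


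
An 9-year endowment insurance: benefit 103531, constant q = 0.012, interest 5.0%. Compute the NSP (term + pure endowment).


Term component = 8451.3176
Pure endowment = 9_p_x * v^9 * benefit = 0.897041 * 0.644609 * 103531 = 59865.859
NSP = 68317.1766


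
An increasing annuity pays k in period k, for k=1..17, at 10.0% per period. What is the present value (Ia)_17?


(Ia)_n = sum_{k=1}^{n} k * v^k, v = 1/(1+i)
v = 0.909091
Sum computed term by term:
(Ia)_17 = 54.6035


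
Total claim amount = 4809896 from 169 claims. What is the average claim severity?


severity = total / number
= 4809896 / 169
= 28460.9231


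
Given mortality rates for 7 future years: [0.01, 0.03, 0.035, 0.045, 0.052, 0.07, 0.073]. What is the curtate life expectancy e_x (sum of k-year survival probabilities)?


e_x = sum_{k=1}^{n} k_p_x
k_p_x values:
  1_p_x = 0.99
  2_p_x = 0.9603
  3_p_x = 0.926689
  4_p_x = 0.884988
  5_p_x = 0.838969
  6_p_x = 0.780241
  7_p_x = 0.723284
e_x = 6.1045


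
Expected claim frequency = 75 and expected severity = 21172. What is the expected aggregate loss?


E[S] = E[N] * E[X]
= 75 * 21172
= 1.5879e+06


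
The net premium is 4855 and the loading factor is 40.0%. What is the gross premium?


Gross = net * (1 + loading)
= 4855 * (1 + 0.4)
= 4855 * 1.4
= 6797.0


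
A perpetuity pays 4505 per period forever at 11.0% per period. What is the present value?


PV = PMT / i
= 4505 / 0.11
= 40954.5455


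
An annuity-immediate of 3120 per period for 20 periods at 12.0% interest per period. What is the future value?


FV = PMT * ((1+i)^n - 1) / i
= 3120 * ((1.12)^20 - 1) / 0.12
= 3120 * (9.646293 - 1) / 0.12
= 224803.6204


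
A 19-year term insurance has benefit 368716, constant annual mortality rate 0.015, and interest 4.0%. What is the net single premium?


NSP = benefit * sum_{k=0}^{n-1} k_p_x * q * v^(k+1)
With constant q=0.015, v=0.961538
Sum = 0.175591
NSP = 368716 * 0.175591
= 64743.0407


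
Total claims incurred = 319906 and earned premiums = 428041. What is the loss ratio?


Loss ratio = claims / premiums
= 319906 / 428041
= 0.7474


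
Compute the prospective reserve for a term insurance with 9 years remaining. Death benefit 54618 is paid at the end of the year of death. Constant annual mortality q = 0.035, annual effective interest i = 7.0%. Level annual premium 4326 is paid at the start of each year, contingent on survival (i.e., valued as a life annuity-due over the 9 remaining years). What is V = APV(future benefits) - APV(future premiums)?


v = 1/(1+i) = 0.934579
APV(future benefits) per unit = sum_{k=0}^{8} k_p_x * q * v^(k+1) = 0.201759
APV(future benefits) = 54618 * 0.201759 = 11019.6832
Life annuity-due factor ä_{x:9} = sum_{k=0}^{8} k_p_x * v^k = 6.168067
APV(future premiums) = 4326 * 6.168067 = 26683.0558
V = 11019.6832 - 26683.0558
= -15663.3726


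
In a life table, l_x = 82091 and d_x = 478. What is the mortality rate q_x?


q_x = d_x / l_x
= 478 / 82091
= 0.0058


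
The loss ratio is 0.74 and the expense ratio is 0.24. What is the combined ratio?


Combined ratio = loss ratio + expense ratio
= 0.74 + 0.24
= 0.98


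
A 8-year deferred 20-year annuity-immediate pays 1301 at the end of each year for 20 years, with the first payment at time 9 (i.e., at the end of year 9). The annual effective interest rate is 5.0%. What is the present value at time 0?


PV at time 8 of the 20-year annuity-immediate:
a_n = 1301 * (1-(1+0.05)^(-20))/0.05 = 16213.3357
Discount back 8 years to time 0:
PV = 16213.3357 * (1+0.05)^(-8)
= 16213.3357 * 0.676839
= 10973.8238


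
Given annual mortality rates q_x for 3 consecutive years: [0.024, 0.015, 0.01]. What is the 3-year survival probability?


p_k = 1 - q_k for each year
Survival = product of (1 - q_k)
= 0.976 * 0.985 * 0.99
= 0.9517


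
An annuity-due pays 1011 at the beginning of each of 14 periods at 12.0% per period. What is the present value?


PV_due = PMT * (1-(1+i)^(-n))/i * (1+i)
PV_immediate = 6701.0781
PV_due = 6701.0781 * 1.12
= 7505.2074


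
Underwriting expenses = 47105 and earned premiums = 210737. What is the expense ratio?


Expense ratio = expenses / premiums
= 47105 / 210737
= 0.2235


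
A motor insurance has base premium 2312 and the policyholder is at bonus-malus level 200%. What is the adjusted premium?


adjusted = base * BM_level / 100
= 2312 * 200 / 100
= 2312 * 2.0
= 4624.0


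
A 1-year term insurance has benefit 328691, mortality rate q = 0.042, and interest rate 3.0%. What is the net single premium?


NSP = benefit * q * v
v = 1/(1+i) = 0.970874
NSP = 328691 * 0.042 * 0.970874
= 13402.934


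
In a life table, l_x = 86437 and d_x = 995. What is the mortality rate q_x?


q_x = d_x / l_x
= 995 / 86437
= 0.0115


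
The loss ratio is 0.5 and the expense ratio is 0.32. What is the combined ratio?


Combined ratio = loss ratio + expense ratio
= 0.5 + 0.32
= 0.82


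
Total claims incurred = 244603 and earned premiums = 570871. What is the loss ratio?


Loss ratio = claims / premiums
= 244603 / 570871
= 0.4285


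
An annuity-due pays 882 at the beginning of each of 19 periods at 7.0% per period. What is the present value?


PV_due = PMT * (1-(1+i)^(-n))/i * (1+i)
PV_immediate = 9115.995
PV_due = 9115.995 * 1.07
= 9754.1147


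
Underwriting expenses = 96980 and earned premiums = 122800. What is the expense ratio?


Expense ratio = expenses / premiums
= 96980 / 122800
= 0.7897


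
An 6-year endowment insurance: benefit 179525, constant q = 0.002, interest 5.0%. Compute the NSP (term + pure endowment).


Term component = 1813.8552
Pure endowment = 6_p_x * v^6 * benefit = 0.98806 * 0.746215 * 179525 = 132364.7637
NSP = 134178.619


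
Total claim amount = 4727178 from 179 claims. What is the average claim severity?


severity = total / number
= 4727178 / 179
= 26408.8156


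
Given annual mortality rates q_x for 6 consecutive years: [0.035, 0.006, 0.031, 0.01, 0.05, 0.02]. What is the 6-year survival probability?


p_k = 1 - q_k for each year
Survival = product of (1 - q_k)
= 0.965 * 0.994 * 0.969 * 0.99 * 0.95 * 0.98
= 0.8567


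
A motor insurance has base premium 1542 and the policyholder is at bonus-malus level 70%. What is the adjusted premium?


adjusted = base * BM_level / 100
= 1542 * 70 / 100
= 1542 * 0.7
= 1079.4


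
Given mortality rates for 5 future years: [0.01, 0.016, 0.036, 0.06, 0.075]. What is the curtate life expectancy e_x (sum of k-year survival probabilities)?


e_x = sum_{k=1}^{n} k_p_x
k_p_x values:
  1_p_x = 0.99
  2_p_x = 0.97416
  3_p_x = 0.93909
  4_p_x = 0.882745
  5_p_x = 0.816539
e_x = 4.6025


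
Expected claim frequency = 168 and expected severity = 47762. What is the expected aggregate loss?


E[S] = E[N] * E[X]
= 168 * 47762
= 8.0240e+06


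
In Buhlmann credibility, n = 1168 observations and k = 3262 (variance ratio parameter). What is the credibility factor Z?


Z = n / (n + k)
= 1168 / (1168 + 3262)
= 1168 / 4430
= 0.2637


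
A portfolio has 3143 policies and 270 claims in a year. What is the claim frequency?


frequency = claims / policies
= 270 / 3143
= 0.0859


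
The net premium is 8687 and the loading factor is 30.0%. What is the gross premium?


Gross = net * (1 + loading)
= 8687 * (1 + 0.3)
= 8687 * 1.3
= 11293.1


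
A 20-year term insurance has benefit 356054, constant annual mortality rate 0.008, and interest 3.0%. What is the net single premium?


NSP = benefit * sum_{k=0}^{n-1} k_p_x * q * v^(k+1)
With constant q=0.008, v=0.970874
Sum = 0.111262
NSP = 356054 * 0.111262
= 39615.1023


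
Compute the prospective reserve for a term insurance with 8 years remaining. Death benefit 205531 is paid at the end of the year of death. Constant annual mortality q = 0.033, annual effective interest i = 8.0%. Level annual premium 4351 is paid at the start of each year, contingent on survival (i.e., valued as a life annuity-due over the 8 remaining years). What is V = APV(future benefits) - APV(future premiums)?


v = 1/(1+i) = 0.925926
APV(future benefits) per unit = sum_{k=0}^{7} k_p_x * q * v^(k+1) = 0.171405
APV(future benefits) = 205531 * 0.171405 = 35229.0134
Life annuity-due factor ä_{x:8} = sum_{k=0}^{7} k_p_x * v^k = 5.609614
APV(future premiums) = 4351 * 5.609614 = 24407.4296
V = 35229.0134 - 24407.4296
= 10821.5839


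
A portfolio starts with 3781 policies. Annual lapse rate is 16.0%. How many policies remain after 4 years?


remaining = initial * (1 - lapse)^years
= 3781 * (1 - 0.16)^4
= 3781 * 0.497871
= 1882.4516


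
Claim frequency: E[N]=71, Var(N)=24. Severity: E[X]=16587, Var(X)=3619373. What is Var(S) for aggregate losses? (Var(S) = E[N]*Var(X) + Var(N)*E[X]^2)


Var(S) = E[N]*Var(X) + Var(N)*E[X]^2
= 71*3619373 + 24*16587^2
= 256975483 + 6603085656
= 6.8601e+09


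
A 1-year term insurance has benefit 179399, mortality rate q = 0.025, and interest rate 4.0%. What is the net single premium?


NSP = benefit * q * v
v = 1/(1+i) = 0.961538
NSP = 179399 * 0.025 * 0.961538
= 4312.476


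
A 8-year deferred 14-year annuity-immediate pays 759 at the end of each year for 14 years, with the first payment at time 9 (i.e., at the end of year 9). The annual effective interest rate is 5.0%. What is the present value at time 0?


PV at time 8 of the 14-year annuity-immediate:
a_n = 759 * (1-(1+0.05)^(-14))/0.05 = 7513.0685
Discount back 8 years to time 0:
PV = 7513.0685 * (1+0.05)^(-8)
= 7513.0685 * 0.676839
= 5085.1405


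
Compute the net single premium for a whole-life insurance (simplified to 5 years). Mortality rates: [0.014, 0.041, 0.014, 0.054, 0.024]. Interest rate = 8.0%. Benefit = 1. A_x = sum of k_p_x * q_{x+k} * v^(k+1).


v = 0.925926
Year 0: k_p_x=1.0, q=0.014, term=0.012963
Year 1: k_p_x=0.986, q=0.041, term=0.034659
Year 2: k_p_x=0.945574, q=0.014, term=0.010509
Year 3: k_p_x=0.932336, q=0.054, term=0.037006
Year 4: k_p_x=0.88199, q=0.024, term=0.014406
A_x = 0.1095


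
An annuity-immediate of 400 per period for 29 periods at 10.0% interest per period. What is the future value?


FV = PMT * ((1+i)^n - 1) / i
= 400 * ((1.1)^29 - 1) / 0.1
= 400 * (15.863093 - 1) / 0.1
= 59452.3719


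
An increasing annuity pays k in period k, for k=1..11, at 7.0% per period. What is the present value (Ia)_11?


(Ia)_n = sum_{k=1}^{n} k * v^k, v = 1/(1+i)
v = 0.934579
Sum computed term by term:
(Ia)_11 = 39.9652


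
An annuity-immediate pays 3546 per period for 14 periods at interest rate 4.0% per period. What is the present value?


PV = PMT * (1 - (1+i)^(-n)) / i
= 3546 * (1 - (1+0.04)^(-14)) / 0.04
= 3546 * (1 - 0.577475) / 0.04
= 3546 * 10.563123
= 37456.8339


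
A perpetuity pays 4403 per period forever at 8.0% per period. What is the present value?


PV = PMT / i
= 4403 / 0.08
= 55037.5


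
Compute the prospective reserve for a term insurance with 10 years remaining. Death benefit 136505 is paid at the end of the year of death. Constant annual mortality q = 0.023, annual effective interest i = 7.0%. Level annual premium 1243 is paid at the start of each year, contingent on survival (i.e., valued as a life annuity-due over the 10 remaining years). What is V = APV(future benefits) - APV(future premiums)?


v = 1/(1+i) = 0.934579
APV(future benefits) per unit = sum_{k=0}^{9} k_p_x * q * v^(k+1) = 0.14769
APV(future benefits) = 136505 * 0.14769 = 20160.4785
Life annuity-due factor ä_{x:10} = sum_{k=0}^{9} k_p_x * v^k = 6.870814
APV(future premiums) = 1243 * 6.870814 = 8540.4223
V = 20160.4785 - 8540.4223
= 11620.0562


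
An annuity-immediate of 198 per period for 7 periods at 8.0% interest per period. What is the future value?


FV = PMT * ((1+i)^n - 1) / i
= 198 * ((1.08)^7 - 1) / 0.08
= 198 * (1.713824 - 1) / 0.08
= 1766.7151


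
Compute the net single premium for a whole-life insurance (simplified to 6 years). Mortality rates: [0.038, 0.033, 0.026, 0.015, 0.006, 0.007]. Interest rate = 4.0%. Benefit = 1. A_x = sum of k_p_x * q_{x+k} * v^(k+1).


v = 0.961538
Year 0: k_p_x=1.0, q=0.038, term=0.036538
Year 1: k_p_x=0.962, q=0.033, term=0.029351
Year 2: k_p_x=0.930254, q=0.026, term=0.021502
Year 3: k_p_x=0.906067, q=0.015, term=0.011618
Year 4: k_p_x=0.892476, q=0.006, term=0.004401
Year 5: k_p_x=0.887122, q=0.007, term=0.004908
A_x = 0.1083


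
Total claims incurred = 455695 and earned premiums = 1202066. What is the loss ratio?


Loss ratio = claims / premiums
= 455695 / 1202066
= 0.3791


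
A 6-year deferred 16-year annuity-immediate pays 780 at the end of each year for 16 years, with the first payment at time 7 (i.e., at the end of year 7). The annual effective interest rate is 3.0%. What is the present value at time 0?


PV at time 6 of the 16-year annuity-immediate:
a_n = 780 * (1-(1+0.03)^(-16))/0.03 = 9797.6596
Discount back 6 years to time 0:
PV = 9797.6596 * (1+0.03)^(-6)
= 9797.6596 * 0.837484
= 8205.3857


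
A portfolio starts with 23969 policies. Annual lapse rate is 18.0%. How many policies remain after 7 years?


remaining = initial * (1 - lapse)^years
= 23969 * (1 - 0.18)^7
= 23969 * 0.249285
= 5975.1234


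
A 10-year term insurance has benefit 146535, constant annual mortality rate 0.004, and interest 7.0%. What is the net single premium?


NSP = benefit * sum_{k=0}^{n-1} k_p_x * q * v^(k+1)
With constant q=0.004, v=0.934579
Sum = 0.027655
NSP = 146535 * 0.027655
= 4052.4654


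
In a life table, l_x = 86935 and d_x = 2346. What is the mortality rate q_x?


q_x = d_x / l_x
= 2346 / 86935
= 0.027


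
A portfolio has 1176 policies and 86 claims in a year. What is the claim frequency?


frequency = claims / policies
= 86 / 1176
= 0.0731


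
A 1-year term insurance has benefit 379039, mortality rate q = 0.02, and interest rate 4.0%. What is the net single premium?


NSP = benefit * q * v
v = 1/(1+i) = 0.961538
NSP = 379039 * 0.02 * 0.961538
= 7289.2115


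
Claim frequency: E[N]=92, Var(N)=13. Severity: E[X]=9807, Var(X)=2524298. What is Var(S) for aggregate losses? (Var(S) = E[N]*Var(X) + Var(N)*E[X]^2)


Var(S) = E[N]*Var(X) + Var(N)*E[X]^2
= 92*2524298 + 13*9807^2
= 232235416 + 1250304237
= 1.4825e+09


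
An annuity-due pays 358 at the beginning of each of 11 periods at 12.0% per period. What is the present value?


PV_due = PMT * (1-(1+i)^(-n))/i * (1+i)
PV_immediate = 2125.6963
PV_due = 2125.6963 * 1.12
= 2380.7798


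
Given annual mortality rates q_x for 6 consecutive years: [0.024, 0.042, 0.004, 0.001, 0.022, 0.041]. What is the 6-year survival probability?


p_k = 1 - q_k for each year
Survival = product of (1 - q_k)
= 0.976 * 0.958 * 0.996 * 0.999 * 0.978 * 0.959
= 0.8726


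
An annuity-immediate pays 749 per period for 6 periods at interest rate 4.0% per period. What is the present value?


PV = PMT * (1 - (1+i)^(-n)) / i
= 749 * (1 - (1+0.04)^(-6)) / 0.04
= 749 * (1 - 0.790315) / 0.04
= 749 * 5.242137
= 3926.3605


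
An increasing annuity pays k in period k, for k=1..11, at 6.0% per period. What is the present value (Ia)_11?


(Ia)_n = sum_{k=1}^{n} k * v^k, v = 1/(1+i)
v = 0.943396
Sum computed term by term:
(Ia)_11 = 42.7571


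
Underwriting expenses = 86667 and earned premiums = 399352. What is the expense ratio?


Expense ratio = expenses / premiums
= 86667 / 399352
= 0.217


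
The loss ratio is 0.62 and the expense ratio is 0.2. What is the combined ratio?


Combined ratio = loss ratio + expense ratio
= 0.62 + 0.2
= 0.82


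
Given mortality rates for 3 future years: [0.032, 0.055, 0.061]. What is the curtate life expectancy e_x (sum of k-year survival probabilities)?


e_x = sum_{k=1}^{n} k_p_x
k_p_x values:
  1_p_x = 0.968
  2_p_x = 0.91476
  3_p_x = 0.85896
e_x = 2.7417


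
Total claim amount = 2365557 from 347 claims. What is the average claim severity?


severity = total / number
= 2365557 / 347
= 6817.1671


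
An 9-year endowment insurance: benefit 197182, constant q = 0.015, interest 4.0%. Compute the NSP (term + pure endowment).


Term component = 20799.0956
Pure endowment = 9_p_x * v^9 * benefit = 0.872823 * 0.702587 * 197182 = 120918.6495
NSP = 141717.7451


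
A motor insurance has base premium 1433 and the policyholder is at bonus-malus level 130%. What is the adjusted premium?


adjusted = base * BM_level / 100
= 1433 * 130 / 100
= 1433 * 1.3
= 1862.9


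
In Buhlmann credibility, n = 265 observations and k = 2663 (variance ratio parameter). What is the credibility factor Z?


Z = n / (n + k)
= 265 / (265 + 2663)
= 265 / 2928
= 0.0905


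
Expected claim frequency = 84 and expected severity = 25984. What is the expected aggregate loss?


E[S] = E[N] * E[X]
= 84 * 25984
= 2.1827e+06


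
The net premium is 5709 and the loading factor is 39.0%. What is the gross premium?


Gross = net * (1 + loading)
= 5709 * (1 + 0.39)
= 5709 * 1.39
= 7935.51


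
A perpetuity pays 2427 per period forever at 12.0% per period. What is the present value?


PV = PMT / i
= 2427 / 0.12
= 20225.0


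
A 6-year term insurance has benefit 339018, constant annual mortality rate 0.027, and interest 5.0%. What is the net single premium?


NSP = benefit * sum_{k=0}^{n-1} k_p_x * q * v^(k+1)
With constant q=0.027, v=0.952381
Sum = 0.128618
NSP = 339018 * 0.128618
= 43603.8197


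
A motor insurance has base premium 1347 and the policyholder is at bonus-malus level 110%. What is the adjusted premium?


adjusted = base * BM_level / 100
= 1347 * 110 / 100
= 1347 * 1.1
= 1481.7


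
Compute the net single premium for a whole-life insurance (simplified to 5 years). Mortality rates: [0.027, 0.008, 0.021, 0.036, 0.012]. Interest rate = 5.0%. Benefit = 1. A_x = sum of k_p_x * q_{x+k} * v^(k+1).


v = 0.952381
Year 0: k_p_x=1.0, q=0.027, term=0.025714
Year 1: k_p_x=0.973, q=0.008, term=0.00706
Year 2: k_p_x=0.965216, q=0.021, term=0.01751
Year 3: k_p_x=0.944946, q=0.036, term=0.027987
Year 4: k_p_x=0.910928, q=0.012, term=0.008565
A_x = 0.0868


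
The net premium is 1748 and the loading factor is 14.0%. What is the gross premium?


Gross = net * (1 + loading)
= 1748 * (1 + 0.14)
= 1748 * 1.14
= 1992.72


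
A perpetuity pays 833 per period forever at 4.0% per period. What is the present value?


PV = PMT / i
= 833 / 0.04
= 20825.0


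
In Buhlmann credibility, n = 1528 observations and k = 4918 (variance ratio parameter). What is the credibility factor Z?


Z = n / (n + k)
= 1528 / (1528 + 4918)
= 1528 / 6446
= 0.237


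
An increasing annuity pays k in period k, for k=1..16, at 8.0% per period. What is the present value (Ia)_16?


(Ia)_n = sum_{k=1}^{n} k * v^k, v = 1/(1+i)
v = 0.925926
Sum computed term by term:
(Ia)_16 = 61.1154


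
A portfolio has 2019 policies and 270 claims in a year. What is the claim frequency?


frequency = claims / policies
= 270 / 2019
= 0.1337


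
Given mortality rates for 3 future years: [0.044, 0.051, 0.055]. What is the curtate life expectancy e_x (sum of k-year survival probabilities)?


e_x = sum_{k=1}^{n} k_p_x
k_p_x values:
  1_p_x = 0.956
  2_p_x = 0.907244
  3_p_x = 0.857346
e_x = 2.7206


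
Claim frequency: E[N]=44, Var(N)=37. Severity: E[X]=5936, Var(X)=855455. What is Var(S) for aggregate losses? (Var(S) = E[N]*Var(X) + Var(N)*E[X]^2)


Var(S) = E[N]*Var(X) + Var(N)*E[X]^2
= 44*855455 + 37*5936^2
= 37640020 + 1303735552
= 1.3414e+09


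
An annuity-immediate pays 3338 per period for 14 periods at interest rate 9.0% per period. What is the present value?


PV = PMT * (1 - (1+i)^(-n)) / i
= 3338 * (1 - (1+0.09)^(-14)) / 0.09
= 3338 * (1 - 0.299246) / 0.09
= 3338 * 7.78615
= 25990.17


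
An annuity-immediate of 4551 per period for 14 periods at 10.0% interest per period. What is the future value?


FV = PMT * ((1+i)^n - 1) / i
= 4551 * ((1.1)^14 - 1) / 0.1
= 4551 * (3.797498 - 1) / 0.1
= 127314.1493


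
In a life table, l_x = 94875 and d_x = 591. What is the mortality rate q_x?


q_x = d_x / l_x
= 591 / 94875
= 0.0062


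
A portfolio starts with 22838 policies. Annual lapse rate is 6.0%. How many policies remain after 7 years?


remaining = initial * (1 - lapse)^years
= 22838 * (1 - 0.06)^7
= 22838 * 0.648478
= 14809.9313


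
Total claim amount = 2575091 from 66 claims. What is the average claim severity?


severity = total / number
= 2575091 / 66
= 39016.5303


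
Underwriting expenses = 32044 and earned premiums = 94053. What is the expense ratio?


Expense ratio = expenses / premiums
= 32044 / 94053
= 0.3407


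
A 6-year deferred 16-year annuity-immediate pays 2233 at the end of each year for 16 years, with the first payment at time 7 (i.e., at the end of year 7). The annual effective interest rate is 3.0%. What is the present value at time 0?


PV at time 6 of the 16-year annuity-immediate:
a_n = 2233 * (1-(1+0.03)^(-16))/0.03 = 28048.9408
Discount back 6 years to time 0:
PV = 28048.9408 * (1+0.03)^(-6)
= 28048.9408 * 0.837484
= 23490.5464


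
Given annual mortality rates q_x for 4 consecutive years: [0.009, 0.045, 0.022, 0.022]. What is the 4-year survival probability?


p_k = 1 - q_k for each year
Survival = product of (1 - q_k)
= 0.991 * 0.955 * 0.978 * 0.978
= 0.9052


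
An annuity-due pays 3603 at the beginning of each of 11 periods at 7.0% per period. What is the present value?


PV_due = PMT * (1-(1+i)^(-n))/i * (1+i)
PV_immediate = 27017.7236
PV_due = 27017.7236 * 1.07
= 28908.9643


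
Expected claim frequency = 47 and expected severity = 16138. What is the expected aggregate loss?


E[S] = E[N] * E[X]
= 47 * 16138
= 758486


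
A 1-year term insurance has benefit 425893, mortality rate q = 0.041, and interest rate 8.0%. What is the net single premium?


NSP = benefit * q * v
v = 1/(1+i) = 0.925926
NSP = 425893 * 0.041 * 0.925926
= 16168.1602


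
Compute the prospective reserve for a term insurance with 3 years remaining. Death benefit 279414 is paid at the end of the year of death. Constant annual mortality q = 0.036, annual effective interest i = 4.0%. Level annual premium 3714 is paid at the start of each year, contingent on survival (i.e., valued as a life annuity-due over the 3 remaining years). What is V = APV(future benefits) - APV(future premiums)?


v = 1/(1+i) = 0.961538
APV(future benefits) per unit = sum_{k=0}^{2} k_p_x * q * v^(k+1) = 0.096442
APV(future benefits) = 279414 * 0.096442 = 26947.3151
Life annuity-due factor ä_{x:3} = sum_{k=0}^{2} k_p_x * v^k = 2.786109
APV(future premiums) = 3714 * 2.786109 = 10347.6106
V = 26947.3151 - 10347.6106
= 16599.7045


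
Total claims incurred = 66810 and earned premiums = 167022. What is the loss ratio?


Loss ratio = claims / premiums
= 66810 / 167022
= 0.4


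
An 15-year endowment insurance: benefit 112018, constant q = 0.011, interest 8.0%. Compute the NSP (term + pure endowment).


Term component = 9924.648
Pure endowment = 15_p_x * v^15 * benefit = 0.847119 * 0.315242 * 112018 = 29914.0941
NSP = 39838.7421


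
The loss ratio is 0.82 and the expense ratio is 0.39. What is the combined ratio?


Combined ratio = loss ratio + expense ratio
= 0.82 + 0.39
= 1.21


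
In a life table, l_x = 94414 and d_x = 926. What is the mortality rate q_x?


q_x = d_x / l_x
= 926 / 94414
= 0.0098


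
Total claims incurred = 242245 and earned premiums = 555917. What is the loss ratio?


Loss ratio = claims / premiums
= 242245 / 555917
= 0.4358


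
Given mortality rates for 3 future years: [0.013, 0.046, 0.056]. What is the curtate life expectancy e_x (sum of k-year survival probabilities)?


e_x = sum_{k=1}^{n} k_p_x
k_p_x values:
  1_p_x = 0.987
  2_p_x = 0.941598
  3_p_x = 0.888869
e_x = 2.8175


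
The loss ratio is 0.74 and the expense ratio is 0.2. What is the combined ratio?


Combined ratio = loss ratio + expense ratio
= 0.74 + 0.2
= 0.94


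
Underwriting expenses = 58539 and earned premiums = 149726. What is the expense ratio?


Expense ratio = expenses / premiums
= 58539 / 149726
= 0.391


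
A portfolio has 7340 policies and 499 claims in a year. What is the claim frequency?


frequency = claims / policies
= 499 / 7340
= 0.068


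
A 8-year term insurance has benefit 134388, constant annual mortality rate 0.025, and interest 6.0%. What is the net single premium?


NSP = benefit * sum_{k=0}^{n-1} k_p_x * q * v^(k+1)
With constant q=0.025, v=0.943396
Sum = 0.143418
NSP = 134388 * 0.143418
= 19273.7118


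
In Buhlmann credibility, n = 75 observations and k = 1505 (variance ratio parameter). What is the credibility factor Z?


Z = n / (n + k)
= 75 / (75 + 1505)
= 75 / 1580
= 0.0475


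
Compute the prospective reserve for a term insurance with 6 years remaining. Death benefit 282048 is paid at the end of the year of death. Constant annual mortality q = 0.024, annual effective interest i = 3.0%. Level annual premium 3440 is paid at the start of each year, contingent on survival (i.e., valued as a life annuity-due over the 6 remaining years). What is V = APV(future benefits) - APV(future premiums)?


v = 1/(1+i) = 0.970874
APV(future benefits) per unit = sum_{k=0}^{5} k_p_x * q * v^(k+1) = 0.122713
APV(future benefits) = 282048 * 0.122713 = 34611.0542
Life annuity-due factor ä_{x:6} = sum_{k=0}^{5} k_p_x * v^k = 5.266448
APV(future premiums) = 3440 * 5.266448 = 18116.5805
V = 34611.0542 - 18116.5805
= 16494.4737


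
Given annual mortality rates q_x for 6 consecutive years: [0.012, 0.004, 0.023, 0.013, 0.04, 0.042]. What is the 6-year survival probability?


p_k = 1 - q_k for each year
Survival = product of (1 - q_k)
= 0.988 * 0.996 * 0.977 * 0.987 * 0.96 * 0.958
= 0.8727


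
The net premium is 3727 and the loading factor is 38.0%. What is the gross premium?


Gross = net * (1 + loading)
= 3727 * (1 + 0.38)
= 3727 * 1.38
= 5143.26


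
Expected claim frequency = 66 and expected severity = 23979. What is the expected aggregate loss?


E[S] = E[N] * E[X]
= 66 * 23979
= 1.5826e+06


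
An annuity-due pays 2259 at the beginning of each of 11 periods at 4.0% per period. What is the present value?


PV_due = PMT * (1-(1+i)^(-n))/i * (1+i)
PV_immediate = 19789.9169
PV_due = 19789.9169 * 1.04
= 20581.5136


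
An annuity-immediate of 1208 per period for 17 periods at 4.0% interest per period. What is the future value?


FV = PMT * ((1+i)^n - 1) / i
= 1208 * ((1.04)^17 - 1) / 0.04
= 1208 * (1.9479 - 1) / 0.04
= 28626.595


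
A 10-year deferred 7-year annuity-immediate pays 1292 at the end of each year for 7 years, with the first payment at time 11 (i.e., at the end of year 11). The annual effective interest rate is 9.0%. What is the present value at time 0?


PV at time 10 of the 7-year annuity-immediate:
a_n = 1292 * (1-(1+0.09)^(-7))/0.09 = 6502.5751
Discount back 10 years to time 0:
PV = 6502.5751 * (1+0.09)^(-10)
= 6502.5751 * 0.422411
= 2746.758


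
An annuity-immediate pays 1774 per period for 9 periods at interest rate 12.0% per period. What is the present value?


PV = PMT * (1 - (1+i)^(-n)) / i
= 1774 * (1 - (1+0.12)^(-9)) / 0.12
= 1774 * (1 - 0.36061) / 0.12
= 1774 * 5.32825
= 9452.3151


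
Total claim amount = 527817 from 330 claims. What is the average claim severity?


severity = total / number
= 527817 / 330
= 1599.4455


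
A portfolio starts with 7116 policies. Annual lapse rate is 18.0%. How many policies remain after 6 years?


remaining = initial * (1 - lapse)^years
= 7116 * (1 - 0.18)^6
= 7116 * 0.304007
= 2163.3115


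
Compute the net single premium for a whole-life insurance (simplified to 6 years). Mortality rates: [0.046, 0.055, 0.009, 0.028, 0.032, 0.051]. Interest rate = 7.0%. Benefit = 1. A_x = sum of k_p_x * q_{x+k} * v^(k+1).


v = 0.934579
Year 0: k_p_x=1.0, q=0.046, term=0.042991
Year 1: k_p_x=0.954, q=0.055, term=0.045829
Year 2: k_p_x=0.90153, q=0.009, term=0.006623
Year 3: k_p_x=0.893416, q=0.028, term=0.019084
Year 4: k_p_x=0.868401, q=0.032, term=0.019813
Year 5: k_p_x=0.840612, q=0.051, term=0.028567
A_x = 0.1629


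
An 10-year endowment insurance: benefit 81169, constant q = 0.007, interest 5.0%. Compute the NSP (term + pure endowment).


Term component = 4263.6847
Pure endowment = 10_p_x * v^10 * benefit = 0.932164 * 0.613913 * 81169 = 46450.4248
NSP = 50714.1094


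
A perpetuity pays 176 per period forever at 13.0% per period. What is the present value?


PV = PMT / i
= 176 / 0.13
= 1353.8462


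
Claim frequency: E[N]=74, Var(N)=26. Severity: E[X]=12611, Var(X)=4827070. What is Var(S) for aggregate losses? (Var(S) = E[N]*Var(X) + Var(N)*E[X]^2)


Var(S) = E[N]*Var(X) + Var(N)*E[X]^2
= 74*4827070 + 26*12611^2
= 357203180 + 4134970346
= 4.4922e+09


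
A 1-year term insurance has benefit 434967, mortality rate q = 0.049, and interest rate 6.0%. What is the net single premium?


NSP = benefit * q * v
v = 1/(1+i) = 0.943396
NSP = 434967 * 0.049 * 0.943396
= 20106.9651


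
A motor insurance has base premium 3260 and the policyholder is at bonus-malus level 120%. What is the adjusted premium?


adjusted = base * BM_level / 100
= 3260 * 120 / 100
= 3260 * 1.2
= 3912.0


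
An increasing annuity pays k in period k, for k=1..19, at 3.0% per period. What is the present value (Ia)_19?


(Ia)_n = sum_{k=1}^{n} k * v^k, v = 1/(1+i)
v = 0.970874
Sum computed term by term:
(Ia)_19 = 130.6026


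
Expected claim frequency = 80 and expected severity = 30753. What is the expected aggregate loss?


E[S] = E[N] * E[X]
= 80 * 30753
= 2.4602e+06


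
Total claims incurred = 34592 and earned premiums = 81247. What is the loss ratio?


Loss ratio = claims / premiums
= 34592 / 81247
= 0.4258


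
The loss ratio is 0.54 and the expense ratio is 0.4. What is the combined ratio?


Combined ratio = loss ratio + expense ratio
= 0.54 + 0.4
= 0.94


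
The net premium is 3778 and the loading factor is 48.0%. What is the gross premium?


Gross = net * (1 + loading)
= 3778 * (1 + 0.48)
= 3778 * 1.48
= 5591.44


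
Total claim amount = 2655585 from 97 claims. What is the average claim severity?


severity = total / number
= 2655585 / 97
= 27377.1649


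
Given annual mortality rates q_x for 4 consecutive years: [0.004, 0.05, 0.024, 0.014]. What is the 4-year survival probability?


p_k = 1 - q_k for each year
Survival = product of (1 - q_k)
= 0.996 * 0.95 * 0.976 * 0.986
= 0.9106


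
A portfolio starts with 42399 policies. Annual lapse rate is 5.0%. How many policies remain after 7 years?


remaining = initial * (1 - lapse)^years
= 42399 * (1 - 0.05)^7
= 42399 * 0.698337
= 29608.803


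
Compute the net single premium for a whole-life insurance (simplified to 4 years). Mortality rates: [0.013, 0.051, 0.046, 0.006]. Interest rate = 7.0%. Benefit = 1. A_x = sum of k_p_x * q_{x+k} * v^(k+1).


v = 0.934579
Year 0: k_p_x=1.0, q=0.013, term=0.01215
Year 1: k_p_x=0.987, q=0.051, term=0.043966
Year 2: k_p_x=0.936663, q=0.046, term=0.035171
Year 3: k_p_x=0.893577, q=0.006, term=0.00409
A_x = 0.0954


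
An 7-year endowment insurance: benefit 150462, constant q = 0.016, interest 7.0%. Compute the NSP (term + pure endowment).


Term component = 12421.5322
Pure endowment = 7_p_x * v^7 * benefit = 0.893235 * 0.62275 * 150462 = 83696.2646
NSP = 96117.7967


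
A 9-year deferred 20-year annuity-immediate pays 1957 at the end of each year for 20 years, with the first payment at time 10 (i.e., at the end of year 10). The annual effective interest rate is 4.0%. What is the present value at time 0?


PV at time 9 of the 20-year annuity-immediate:
a_n = 1957 * (1-(1+0.04)^(-20))/0.04 = 26596.2687
Discount back 9 years to time 0:
PV = 26596.2687 * (1+0.04)^(-9)
= 26596.2687 * 0.702587
= 18686.1856


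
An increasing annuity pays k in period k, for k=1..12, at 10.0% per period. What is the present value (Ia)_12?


(Ia)_n = sum_{k=1}^{n} k * v^k, v = 1/(1+i)
v = 0.909091
Sum computed term by term:
(Ia)_12 = 36.7149


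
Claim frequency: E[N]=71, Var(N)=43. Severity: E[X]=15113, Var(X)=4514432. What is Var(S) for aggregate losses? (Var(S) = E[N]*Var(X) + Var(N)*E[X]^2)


Var(S) = E[N]*Var(X) + Var(N)*E[X]^2
= 71*4514432 + 43*15113^2
= 320524672 + 9821319067
= 1.0142e+10
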